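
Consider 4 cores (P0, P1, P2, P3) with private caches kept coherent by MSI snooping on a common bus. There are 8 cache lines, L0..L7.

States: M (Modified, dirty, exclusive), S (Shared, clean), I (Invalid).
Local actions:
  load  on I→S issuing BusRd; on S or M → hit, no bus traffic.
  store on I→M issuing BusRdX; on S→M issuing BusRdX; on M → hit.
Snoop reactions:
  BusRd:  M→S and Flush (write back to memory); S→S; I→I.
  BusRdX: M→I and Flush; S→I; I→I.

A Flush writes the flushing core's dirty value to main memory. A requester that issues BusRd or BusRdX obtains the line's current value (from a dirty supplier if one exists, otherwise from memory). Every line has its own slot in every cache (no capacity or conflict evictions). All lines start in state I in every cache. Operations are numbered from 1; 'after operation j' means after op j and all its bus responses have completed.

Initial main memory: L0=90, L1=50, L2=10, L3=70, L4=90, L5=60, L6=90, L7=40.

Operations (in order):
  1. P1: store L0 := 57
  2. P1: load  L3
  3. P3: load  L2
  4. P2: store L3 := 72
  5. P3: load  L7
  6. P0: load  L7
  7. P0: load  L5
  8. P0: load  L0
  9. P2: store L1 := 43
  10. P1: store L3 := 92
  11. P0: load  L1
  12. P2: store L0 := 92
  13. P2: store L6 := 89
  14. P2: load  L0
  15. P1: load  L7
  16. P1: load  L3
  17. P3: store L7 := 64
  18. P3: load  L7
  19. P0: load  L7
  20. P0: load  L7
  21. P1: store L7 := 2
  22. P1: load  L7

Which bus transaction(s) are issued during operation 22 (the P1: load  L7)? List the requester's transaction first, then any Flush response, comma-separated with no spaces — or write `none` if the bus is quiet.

1. P1: store L0 := 57  bus=[BusRdX]  L0: P0=I P1=M P2=I P3=I  mem[L0]=90
2. P1: load  L3  bus=[BusRd]  L3: P0=I P1=S P2=I P3=I  mem[L3]=70
3. P3: load  L2  bus=[BusRd]  L2: P0=I P1=I P2=I P3=S  mem[L2]=10
4. P2: store L3 := 72  bus=[BusRdX]  L3: P0=I P1=I P2=M P3=I  mem[L3]=70
5. P3: load  L7  bus=[BusRd]  L7: P0=I P1=I P2=I P3=S  mem[L7]=40
6. P0: load  L7  bus=[BusRd]  L7: P0=S P1=I P2=I P3=S  mem[L7]=40
7. P0: load  L5  bus=[BusRd]  L5: P0=S P1=I P2=I P3=I  mem[L5]=60
8. P0: load  L0  bus=[BusRd,Flush]  L0: P0=S P1=S P2=I P3=I  mem[L0]=57
9. P2: store L1 := 43  bus=[BusRdX]  L1: P0=I P1=I P2=M P3=I  mem[L1]=50
10. P1: store L3 := 92  bus=[BusRdX,Flush]  L3: P0=I P1=M P2=I P3=I  mem[L3]=72
11. P0: load  L1  bus=[BusRd,Flush]  L1: P0=S P1=I P2=S P3=I  mem[L1]=43
12. P2: store L0 := 92  bus=[BusRdX]  L0: P0=I P1=I P2=M P3=I  mem[L0]=57
13. P2: store L6 := 89  bus=[BusRdX]  L6: P0=I P1=I P2=M P3=I  mem[L6]=90
14. P2: load  L0  bus=[-]  L0: P0=I P1=I P2=M P3=I  mem[L0]=57
15. P1: load  L7  bus=[BusRd]  L7: P0=S P1=S P2=I P3=S  mem[L7]=40
16. P1: load  L3  bus=[-]  L3: P0=I P1=M P2=I P3=I  mem[L3]=72
17. P3: store L7 := 64  bus=[BusRdX]  L7: P0=I P1=I P2=I P3=M  mem[L7]=40
18. P3: load  L7  bus=[-]  L7: P0=I P1=I P2=I P3=M  mem[L7]=40
19. P0: load  L7  bus=[BusRd,Flush]  L7: P0=S P1=I P2=I P3=S  mem[L7]=64
20. P0: load  L7  bus=[-]  L7: P0=S P1=I P2=I P3=S  mem[L7]=64
21. P1: store L7 := 2  bus=[BusRdX]  L7: P0=I P1=M P2=I P3=I  mem[L7]=64
22. P1: load  L7  bus=[-]  L7: P0=I P1=M P2=I P3=I  mem[L7]=64

bus = none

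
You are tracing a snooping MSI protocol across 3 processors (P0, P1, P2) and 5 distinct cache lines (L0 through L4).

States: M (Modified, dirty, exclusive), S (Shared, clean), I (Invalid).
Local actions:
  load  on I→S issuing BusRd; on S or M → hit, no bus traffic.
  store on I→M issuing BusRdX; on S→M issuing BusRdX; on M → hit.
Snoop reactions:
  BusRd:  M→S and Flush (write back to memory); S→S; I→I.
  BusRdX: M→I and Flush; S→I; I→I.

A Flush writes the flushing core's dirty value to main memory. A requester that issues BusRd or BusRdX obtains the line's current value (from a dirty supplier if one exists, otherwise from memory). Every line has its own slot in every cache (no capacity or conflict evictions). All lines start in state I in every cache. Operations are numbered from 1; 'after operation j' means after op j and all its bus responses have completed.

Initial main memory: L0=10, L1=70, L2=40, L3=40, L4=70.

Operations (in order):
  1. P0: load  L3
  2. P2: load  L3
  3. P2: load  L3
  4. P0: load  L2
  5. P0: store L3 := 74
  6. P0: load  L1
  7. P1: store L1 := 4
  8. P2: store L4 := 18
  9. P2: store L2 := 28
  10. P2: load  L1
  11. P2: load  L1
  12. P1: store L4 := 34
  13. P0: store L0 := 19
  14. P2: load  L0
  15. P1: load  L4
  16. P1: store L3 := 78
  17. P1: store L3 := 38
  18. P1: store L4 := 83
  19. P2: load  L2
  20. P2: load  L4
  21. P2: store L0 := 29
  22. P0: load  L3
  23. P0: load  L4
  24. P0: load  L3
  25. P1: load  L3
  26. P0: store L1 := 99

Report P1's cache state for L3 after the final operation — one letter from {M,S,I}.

state = S

step 1: P0: load  L3  ⟶  SII  (L3)  txn=BusRd  M[L3]=40
step 2: P2: load  L3  ⟶  SIS  (L3)  txn=BusRd  M[L3]=40
step 3: P2: load  L3  ⟶  SIS  (L3)  txn=∅  M[L3]=40
step 4: P0: load  L2  ⟶  SII  (L2)  txn=BusRd  M[L2]=40
step 5: P0: store L3 := 74  ⟶  MII  (L3)  txn=BusRdX  M[L3]=40
step 6: P0: load  L1  ⟶  SII  (L1)  txn=BusRd  M[L1]=70
step 7: P1: store L1 := 4  ⟶  IMI  (L1)  txn=BusRdX  M[L1]=70
step 8: P2: store L4 := 18  ⟶  IIM  (L4)  txn=BusRdX  M[L4]=70
step 9: P2: store L2 := 28  ⟶  IIM  (L2)  txn=BusRdX  M[L2]=40
step 10: P2: load  L1  ⟶  ISS  (L1)  txn=BusRd+Flush  M[L1]=4
step 11: P2: load  L1  ⟶  ISS  (L1)  txn=∅  M[L1]=4
step 12: P1: store L4 := 34  ⟶  IMI  (L4)  txn=BusRdX+Flush  M[L4]=18
step 13: P0: store L0 := 19  ⟶  MII  (L0)  txn=BusRdX  M[L0]=10
step 14: P2: load  L0  ⟶  SIS  (L0)  txn=BusRd+Flush  M[L0]=19
step 15: P1: load  L4  ⟶  IMI  (L4)  txn=∅  M[L4]=18
step 16: P1: store L3 := 78  ⟶  IMI  (L3)  txn=BusRdX+Flush  M[L3]=74
step 17: P1: store L3 := 38  ⟶  IMI  (L3)  txn=∅  M[L3]=74
step 18: P1: store L4 := 83  ⟶  IMI  (L4)  txn=∅  M[L4]=18
step 19: P2: load  L2  ⟶  IIM  (L2)  txn=∅  M[L2]=40
step 20: P2: load  L4  ⟶  ISS  (L4)  txn=BusRd+Flush  M[L4]=83
step 21: P2: store L0 := 29  ⟶  IIM  (L0)  txn=BusRdX  M[L0]=19
step 22: P0: load  L3  ⟶  SSI  (L3)  txn=BusRd+Flush  M[L3]=38
step 23: P0: load  L4  ⟶  SSS  (L4)  txn=BusRd  M[L4]=83
step 24: P0: load  L3  ⟶  SSI  (L3)  txn=∅  M[L3]=38
step 25: P1: load  L3  ⟶  SSI  (L3)  txn=∅  M[L3]=38
step 26: P0: store L1 := 99  ⟶  MII  (L1)  txn=BusRdX  M[L1]=4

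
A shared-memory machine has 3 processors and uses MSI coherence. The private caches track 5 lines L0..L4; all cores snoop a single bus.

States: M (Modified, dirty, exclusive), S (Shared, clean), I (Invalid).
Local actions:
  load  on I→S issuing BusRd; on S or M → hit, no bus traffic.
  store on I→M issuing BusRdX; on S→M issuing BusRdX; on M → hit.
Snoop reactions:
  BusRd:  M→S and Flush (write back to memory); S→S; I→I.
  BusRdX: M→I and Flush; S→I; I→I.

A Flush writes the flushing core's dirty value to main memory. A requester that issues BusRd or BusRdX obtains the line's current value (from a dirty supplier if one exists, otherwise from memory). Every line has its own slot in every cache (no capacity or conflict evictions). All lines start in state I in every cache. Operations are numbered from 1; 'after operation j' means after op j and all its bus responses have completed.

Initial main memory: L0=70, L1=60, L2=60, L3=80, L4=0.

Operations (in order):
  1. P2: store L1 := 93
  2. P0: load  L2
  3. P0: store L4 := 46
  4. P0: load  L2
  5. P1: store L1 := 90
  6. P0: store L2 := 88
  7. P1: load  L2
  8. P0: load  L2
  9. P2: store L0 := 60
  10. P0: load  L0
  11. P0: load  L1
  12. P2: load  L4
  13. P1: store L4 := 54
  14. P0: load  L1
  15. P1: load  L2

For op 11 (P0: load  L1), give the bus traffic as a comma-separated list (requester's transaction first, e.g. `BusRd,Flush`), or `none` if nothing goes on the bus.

bus = BusRd,Flush

[1] P2: store L1 := 93 | P0:I, P1:I, P2:M(93) | bus: BusRdX
[2] P0: load  L2 | P0:S(60), P1:I, P2:I | bus: BusRd
[3] P0: store L4 := 46 | P0:M(46), P1:I, P2:I | bus: BusRdX
[4] P0: load  L2 | P0:S(60), P1:I, P2:I | bus: none
[5] P1: store L1 := 90 | P0:I, P1:M(90), P2:I | bus: BusRdX,Flush
[6] P0: store L2 := 88 | P0:M(88), P1:I, P2:I | bus: BusRdX
[7] P1: load  L2 | P0:S(88), P1:S(88), P2:I | bus: BusRd,Flush
[8] P0: load  L2 | P0:S(88), P1:S(88), P2:I | bus: none
[9] P2: store L0 := 60 | P0:I, P1:I, P2:M(60) | bus: BusRdX
[10] P0: load  L0 | P0:S(60), P1:I, P2:S(60) | bus: BusRd,Flush
[11] P0: load  L1 | P0:S(90), P1:S(90), P2:I | bus: BusRd,Flush
[12] P2: load  L4 | P0:S(46), P1:I, P2:S(46) | bus: BusRd,Flush
[13] P1: store L4 := 54 | P0:I, P1:M(54), P2:I | bus: BusRdX
[14] P0: load  L1 | P0:S(90), P1:S(90), P2:I | bus: none
[15] P1: load  L2 | P0:S(88), P1:S(88), P2:I | bus: none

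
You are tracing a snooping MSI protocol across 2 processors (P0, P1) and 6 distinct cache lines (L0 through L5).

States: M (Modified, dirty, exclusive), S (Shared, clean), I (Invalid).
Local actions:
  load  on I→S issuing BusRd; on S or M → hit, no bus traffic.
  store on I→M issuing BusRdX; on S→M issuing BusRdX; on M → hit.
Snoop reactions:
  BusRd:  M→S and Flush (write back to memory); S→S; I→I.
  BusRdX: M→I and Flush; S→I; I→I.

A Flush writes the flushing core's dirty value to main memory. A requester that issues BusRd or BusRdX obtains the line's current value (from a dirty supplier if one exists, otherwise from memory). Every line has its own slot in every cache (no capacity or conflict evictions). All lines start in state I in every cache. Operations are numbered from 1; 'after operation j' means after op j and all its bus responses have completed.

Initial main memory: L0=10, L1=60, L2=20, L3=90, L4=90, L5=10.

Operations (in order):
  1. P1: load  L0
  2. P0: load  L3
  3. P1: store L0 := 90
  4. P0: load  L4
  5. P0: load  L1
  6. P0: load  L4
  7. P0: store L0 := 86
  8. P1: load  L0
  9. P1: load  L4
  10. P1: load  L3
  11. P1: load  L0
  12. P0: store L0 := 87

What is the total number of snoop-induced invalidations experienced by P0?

  op1 P1: load  L0 → I/S on L0; bus BusRd; mem=10
  op2 P0: load  L3 → S/I on L3; bus BusRd; mem=90
  op3 P1: store L0 := 90 → I/M on L0; bus BusRdX; mem=10
  op4 P0: load  L4 → S/I on L4; bus BusRd; mem=90
  op5 P0: load  L1 → S/I on L1; bus BusRd; mem=60
  op6 P0: load  L4 → S/I on L4; bus (none); mem=90
  op7 P0: store L0 := 86 → M/I on L0; bus BusRdX Flush; mem=90
  op8 P1: load  L0 → S/S on L0; bus BusRd Flush; mem=86
  op9 P1: load  L4 → S/S on L4; bus BusRd; mem=90
  op10 P1: load  L3 → S/S on L3; bus BusRd; mem=90
  op11 P1: load  L0 → S/S on L0; bus (none); mem=86
  op12 P0: store L0 := 87 → M/I on L0; bus BusRdX; mem=86

invalidations = 0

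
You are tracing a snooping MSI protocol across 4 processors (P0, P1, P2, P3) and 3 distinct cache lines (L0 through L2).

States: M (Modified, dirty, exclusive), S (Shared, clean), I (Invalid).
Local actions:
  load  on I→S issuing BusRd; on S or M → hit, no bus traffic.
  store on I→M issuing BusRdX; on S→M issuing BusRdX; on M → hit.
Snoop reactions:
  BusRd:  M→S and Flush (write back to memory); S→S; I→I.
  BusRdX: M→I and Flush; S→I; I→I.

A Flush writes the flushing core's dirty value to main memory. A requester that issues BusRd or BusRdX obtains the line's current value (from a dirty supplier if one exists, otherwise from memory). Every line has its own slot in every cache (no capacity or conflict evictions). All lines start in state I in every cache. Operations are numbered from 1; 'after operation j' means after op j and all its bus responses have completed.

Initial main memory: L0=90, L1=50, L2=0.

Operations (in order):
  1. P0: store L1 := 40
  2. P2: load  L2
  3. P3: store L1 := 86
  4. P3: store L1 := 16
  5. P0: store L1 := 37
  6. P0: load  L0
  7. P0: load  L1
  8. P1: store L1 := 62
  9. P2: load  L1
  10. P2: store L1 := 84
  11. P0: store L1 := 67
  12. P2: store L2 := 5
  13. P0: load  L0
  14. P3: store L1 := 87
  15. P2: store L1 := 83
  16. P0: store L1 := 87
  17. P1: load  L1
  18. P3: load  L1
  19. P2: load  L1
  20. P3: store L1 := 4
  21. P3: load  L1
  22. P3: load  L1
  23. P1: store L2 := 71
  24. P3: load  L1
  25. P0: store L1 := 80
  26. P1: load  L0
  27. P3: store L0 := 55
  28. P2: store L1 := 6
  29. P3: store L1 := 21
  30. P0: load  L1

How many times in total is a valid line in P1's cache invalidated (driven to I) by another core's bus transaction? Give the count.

  op1 P0: store L1 := 40 → M/I/I/I on L1; bus BusRdX; mem=50
  op2 P2: load  L2 → I/I/S/I on L2; bus BusRd; mem=0
  op3 P3: store L1 := 86 → I/I/I/M on L1; bus BusRdX Flush; mem=40
  op4 P3: store L1 := 16 → I/I/I/M on L1; bus (none); mem=40
  op5 P0: store L1 := 37 → M/I/I/I on L1; bus BusRdX Flush; mem=16
  op6 P0: load  L0 → S/I/I/I on L0; bus BusRd; mem=90
  op7 P0: load  L1 → M/I/I/I on L1; bus (none); mem=16
  op8 P1: store L1 := 62 → I/M/I/I on L1; bus BusRdX Flush; mem=37
  op9 P2: load  L1 → I/S/S/I on L1; bus BusRd Flush; mem=62
  op10 P2: store L1 := 84 → I/I/M/I on L1; bus BusRdX; mem=62
  op11 P0: store L1 := 67 → M/I/I/I on L1; bus BusRdX Flush; mem=84
  op12 P2: store L2 := 5 → I/I/M/I on L2; bus BusRdX; mem=0
  op13 P0: load  L0 → S/I/I/I on L0; bus (none); mem=90
  op14 P3: store L1 := 87 → I/I/I/M on L1; bus BusRdX Flush; mem=67
  op15 P2: store L1 := 83 → I/I/M/I on L1; bus BusRdX Flush; mem=87
  op16 P0: store L1 := 87 → M/I/I/I on L1; bus BusRdX Flush; mem=83
  op17 P1: load  L1 → S/S/I/I on L1; bus BusRd Flush; mem=87
  op18 P3: load  L1 → S/S/I/S on L1; bus BusRd; mem=87
  op19 P2: load  L1 → S/S/S/S on L1; bus BusRd; mem=87
  op20 P3: store L1 := 4 → I/I/I/M on L1; bus BusRdX; mem=87
  op21 P3: load  L1 → I/I/I/M on L1; bus (none); mem=87
  op22 P3: load  L1 → I/I/I/M on L1; bus (none); mem=87
  op23 P1: store L2 := 71 → I/M/I/I on L2; bus BusRdX Flush; mem=5
  op24 P3: load  L1 → I/I/I/M on L1; bus (none); mem=87
  op25 P0: store L1 := 80 → M/I/I/I on L1; bus BusRdX Flush; mem=4
  op26 P1: load  L0 → S/S/I/I on L0; bus BusRd; mem=90
  op27 P3: store L0 := 55 → I/I/I/M on L0; bus BusRdX; mem=90
  op28 P2: store L1 := 6 → I/I/M/I on L1; bus BusRdX Flush; mem=80
  op29 P3: store L1 := 21 → I/I/I/M on L1; bus BusRdX Flush; mem=6
  op30 P0: load  L1 → S/I/I/S on L1; bus BusRd Flush; mem=21

invalidations = 3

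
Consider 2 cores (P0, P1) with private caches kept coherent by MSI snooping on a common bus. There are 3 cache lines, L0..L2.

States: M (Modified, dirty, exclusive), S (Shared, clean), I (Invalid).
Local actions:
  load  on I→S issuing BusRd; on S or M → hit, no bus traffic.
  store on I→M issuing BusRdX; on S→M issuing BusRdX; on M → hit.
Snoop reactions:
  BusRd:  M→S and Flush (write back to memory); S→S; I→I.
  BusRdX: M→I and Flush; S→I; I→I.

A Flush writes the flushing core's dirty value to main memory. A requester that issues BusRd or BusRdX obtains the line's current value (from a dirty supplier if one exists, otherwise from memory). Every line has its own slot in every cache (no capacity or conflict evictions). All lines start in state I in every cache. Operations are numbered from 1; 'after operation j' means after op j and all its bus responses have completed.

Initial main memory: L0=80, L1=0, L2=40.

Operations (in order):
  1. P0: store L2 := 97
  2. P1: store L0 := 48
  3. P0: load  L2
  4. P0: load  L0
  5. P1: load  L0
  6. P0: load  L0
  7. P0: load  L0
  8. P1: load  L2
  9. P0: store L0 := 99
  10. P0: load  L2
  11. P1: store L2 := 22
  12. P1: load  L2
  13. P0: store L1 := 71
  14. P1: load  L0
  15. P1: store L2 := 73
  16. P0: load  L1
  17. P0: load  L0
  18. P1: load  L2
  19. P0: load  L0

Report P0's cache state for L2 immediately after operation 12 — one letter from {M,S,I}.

[1] P0: store L2 := 97 | P0:M(97), P1:I | bus: BusRdX
[2] P1: store L0 := 48 | P0:I, P1:M(48) | bus: BusRdX
[3] P0: load  L2 | P0:M(97), P1:I | bus: none
[4] P0: load  L0 | P0:S(48), P1:S(48) | bus: BusRd,Flush
[5] P1: load  L0 | P0:S(48), P1:S(48) | bus: none
[6] P0: load  L0 | P0:S(48), P1:S(48) | bus: none
[7] P0: load  L0 | P0:S(48), P1:S(48) | bus: none
[8] P1: load  L2 | P0:S(97), P1:S(97) | bus: BusRd,Flush
[9] P0: store L0 := 99 | P0:M(99), P1:I | bus: BusRdX
[10] P0: load  L2 | P0:S(97), P1:S(97) | bus: none
[11] P1: store L2 := 22 | P0:I, P1:M(22) | bus: BusRdX
[12] P1: load  L2 | P0:I, P1:M(22) | bus: none
[13] P0: store L1 := 71 | P0:M(71), P1:I | bus: BusRdX
[14] P1: load  L0 | P0:S(99), P1:S(99) | bus: BusRd,Flush
[15] P1: store L2 := 73 | P0:I, P1:M(73) | bus: none
[16] P0: load  L1 | P0:M(71), P1:I | bus: none
[17] P0: load  L0 | P0:S(99), P1:S(99) | bus: none
[18] P1: load  L2 | P0:I, P1:M(73) | bus: none
[19] P0: load  L0 | P0:S(99), P1:S(99) | bus: none

state = I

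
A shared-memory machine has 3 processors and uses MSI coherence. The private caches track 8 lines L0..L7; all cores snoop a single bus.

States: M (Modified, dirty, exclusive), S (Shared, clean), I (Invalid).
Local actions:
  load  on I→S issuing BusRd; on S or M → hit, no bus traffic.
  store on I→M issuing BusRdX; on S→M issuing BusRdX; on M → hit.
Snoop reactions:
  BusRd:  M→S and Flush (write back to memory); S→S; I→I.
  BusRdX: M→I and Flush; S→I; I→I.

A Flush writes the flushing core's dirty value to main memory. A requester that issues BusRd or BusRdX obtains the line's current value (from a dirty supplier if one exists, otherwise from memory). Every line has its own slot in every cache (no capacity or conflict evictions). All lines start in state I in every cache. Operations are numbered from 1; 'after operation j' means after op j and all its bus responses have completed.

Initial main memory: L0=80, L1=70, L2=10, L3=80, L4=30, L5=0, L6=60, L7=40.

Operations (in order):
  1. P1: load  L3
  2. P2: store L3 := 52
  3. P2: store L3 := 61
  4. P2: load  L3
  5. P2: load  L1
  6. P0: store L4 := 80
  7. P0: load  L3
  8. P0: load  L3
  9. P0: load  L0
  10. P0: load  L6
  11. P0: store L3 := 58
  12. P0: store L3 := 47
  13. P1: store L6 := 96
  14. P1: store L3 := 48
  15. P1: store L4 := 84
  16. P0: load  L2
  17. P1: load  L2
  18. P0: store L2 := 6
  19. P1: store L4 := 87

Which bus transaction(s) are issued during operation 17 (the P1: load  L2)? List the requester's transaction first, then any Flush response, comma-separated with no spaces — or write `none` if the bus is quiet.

[1] P1: load  L3 | P0:I, P1:S(80), P2:I | bus: BusRd
[2] P2: store L3 := 52 | P0:I, P1:I, P2:M(52) | bus: BusRdX
[3] P2: store L3 := 61 | P0:I, P1:I, P2:M(61) | bus: none
[4] P2: load  L3 | P0:I, P1:I, P2:M(61) | bus: none
[5] P2: load  L1 | P0:I, P1:I, P2:S(70) | bus: BusRd
[6] P0: store L4 := 80 | P0:M(80), P1:I, P2:I | bus: BusRdX
[7] P0: load  L3 | P0:S(61), P1:I, P2:S(61) | bus: BusRd,Flush
[8] P0: load  L3 | P0:S(61), P1:I, P2:S(61) | bus: none
[9] P0: load  L0 | P0:S(80), P1:I, P2:I | bus: BusRd
[10] P0: load  L6 | P0:S(60), P1:I, P2:I | bus: BusRd
[11] P0: store L3 := 58 | P0:M(58), P1:I, P2:I | bus: BusRdX
[12] P0: store L3 := 47 | P0:M(47), P1:I, P2:I | bus: none
[13] P1: store L6 := 96 | P0:I, P1:M(96), P2:I | bus: BusRdX
[14] P1: store L3 := 48 | P0:I, P1:M(48), P2:I | bus: BusRdX,Flush
[15] P1: store L4 := 84 | P0:I, P1:M(84), P2:I | bus: BusRdX,Flush
[16] P0: load  L2 | P0:S(10), P1:I, P2:I | bus: BusRd
[17] P1: load  L2 | P0:S(10), P1:S(10), P2:I | bus: BusRd
[18] P0: store L2 := 6 | P0:M(6), P1:I, P2:I | bus: BusRdX
[19] P1: store L4 := 87 | P0:I, P1:M(87), P2:I | bus: none

bus = BusRd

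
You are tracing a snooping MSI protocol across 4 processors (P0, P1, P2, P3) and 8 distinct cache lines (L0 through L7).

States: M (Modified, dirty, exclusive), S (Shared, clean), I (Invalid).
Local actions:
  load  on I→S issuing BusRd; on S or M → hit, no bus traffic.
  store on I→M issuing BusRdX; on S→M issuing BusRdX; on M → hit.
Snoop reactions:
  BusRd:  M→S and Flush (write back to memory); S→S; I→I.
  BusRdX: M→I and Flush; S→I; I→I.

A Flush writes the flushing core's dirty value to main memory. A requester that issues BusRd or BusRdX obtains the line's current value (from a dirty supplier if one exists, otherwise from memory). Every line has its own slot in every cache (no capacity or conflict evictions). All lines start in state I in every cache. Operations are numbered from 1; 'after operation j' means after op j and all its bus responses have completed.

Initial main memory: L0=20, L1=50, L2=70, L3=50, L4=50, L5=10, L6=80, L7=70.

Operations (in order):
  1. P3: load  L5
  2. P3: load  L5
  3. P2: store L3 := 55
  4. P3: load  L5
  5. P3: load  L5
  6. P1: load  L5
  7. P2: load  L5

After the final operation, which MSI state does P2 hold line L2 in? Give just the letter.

1. P3: load  L5  bus=[BusRd]  L5: P0=I P1=I P2=I P3=S  mem[L5]=10
2. P3: load  L5  bus=[-]  L5: P0=I P1=I P2=I P3=S  mem[L5]=10
3. P2: store L3 := 55  bus=[BusRdX]  L3: P0=I P1=I P2=M P3=I  mem[L3]=50
4. P3: load  L5  bus=[-]  L5: P0=I P1=I P2=I P3=S  mem[L5]=10
5. P3: load  L5  bus=[-]  L5: P0=I P1=I P2=I P3=S  mem[L5]=10
6. P1: load  L5  bus=[BusRd]  L5: P0=I P1=S P2=I P3=S  mem[L5]=10
7. P2: load  L5  bus=[BusRd]  L5: P0=I P1=S P2=S P3=S  mem[L5]=10

state = I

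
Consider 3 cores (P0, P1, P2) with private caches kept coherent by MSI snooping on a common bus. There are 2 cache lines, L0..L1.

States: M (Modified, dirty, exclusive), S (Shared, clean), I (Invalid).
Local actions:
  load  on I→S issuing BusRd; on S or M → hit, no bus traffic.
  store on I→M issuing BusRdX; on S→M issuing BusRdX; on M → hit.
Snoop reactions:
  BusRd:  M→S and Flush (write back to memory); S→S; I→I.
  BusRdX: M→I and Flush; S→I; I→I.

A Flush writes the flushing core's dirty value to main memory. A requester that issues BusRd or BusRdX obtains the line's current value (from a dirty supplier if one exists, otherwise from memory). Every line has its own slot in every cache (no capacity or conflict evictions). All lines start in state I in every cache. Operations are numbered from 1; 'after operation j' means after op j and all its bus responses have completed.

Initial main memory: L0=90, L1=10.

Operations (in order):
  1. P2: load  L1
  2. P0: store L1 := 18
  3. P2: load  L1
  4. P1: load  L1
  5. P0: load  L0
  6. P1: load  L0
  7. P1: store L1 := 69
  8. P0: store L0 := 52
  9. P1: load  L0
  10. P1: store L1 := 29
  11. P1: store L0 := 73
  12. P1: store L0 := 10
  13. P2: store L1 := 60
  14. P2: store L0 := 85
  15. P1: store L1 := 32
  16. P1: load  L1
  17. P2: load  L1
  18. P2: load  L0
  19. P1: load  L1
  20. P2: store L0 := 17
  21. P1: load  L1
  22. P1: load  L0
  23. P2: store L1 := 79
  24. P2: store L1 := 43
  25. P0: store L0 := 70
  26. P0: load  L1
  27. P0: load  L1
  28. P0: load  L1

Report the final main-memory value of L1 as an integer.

  op1 P2: load  L1 → I/I/S on L1; bus BusRd; mem=10
  op2 P0: store L1 := 18 → M/I/I on L1; bus BusRdX; mem=10
  op3 P2: load  L1 → S/I/S on L1; bus BusRd Flush; mem=18
  op4 P1: load  L1 → S/S/S on L1; bus BusRd; mem=18
  op5 P0: load  L0 → S/I/I on L0; bus BusRd; mem=90
  op6 P1: load  L0 → S/S/I on L0; bus BusRd; mem=90
  op7 P1: store L1 := 69 → I/M/I on L1; bus BusRdX; mem=18
  op8 P0: store L0 := 52 → M/I/I on L0; bus BusRdX; mem=90
  op9 P1: load  L0 → S/S/I on L0; bus BusRd Flush; mem=52
  op10 P1: store L1 := 29 → I/M/I on L1; bus (none); mem=18
  op11 P1: store L0 := 73 → I/M/I on L0; bus BusRdX; mem=52
  op12 P1: store L0 := 10 → I/M/I on L0; bus (none); mem=52
  op13 P2: store L1 := 60 → I/I/M on L1; bus BusRdX Flush; mem=29
  op14 P2: store L0 := 85 → I/I/M on L0; bus BusRdX Flush; mem=10
  op15 P1: store L1 := 32 → I/M/I on L1; bus BusRdX Flush; mem=60
  op16 P1: load  L1 → I/M/I on L1; bus (none); mem=60
  op17 P2: load  L1 → I/S/S on L1; bus BusRd Flush; mem=32
  op18 P2: load  L0 → I/I/M on L0; bus (none); mem=10
  op19 P1: load  L1 → I/S/S on L1; bus (none); mem=32
  op20 P2: store L0 := 17 → I/I/M on L0; bus (none); mem=10
  op21 P1: load  L1 → I/S/S on L1; bus (none); mem=32
  op22 P1: load  L0 → I/S/S on L0; bus BusRd Flush; mem=17
  op23 P2: store L1 := 79 → I/I/M on L1; bus BusRdX; mem=32
  op24 P2: store L1 := 43 → I/I/M on L1; bus (none); mem=32
  op25 P0: store L0 := 70 → M/I/I on L0; bus BusRdX; mem=17
  op26 P0: load  L1 → S/I/S on L1; bus BusRd Flush; mem=43
  op27 P0: load  L1 → S/I/S on L1; bus (none); mem=43
  op28 P0: load  L1 → S/I/S on L1; bus (none); mem=43

memory[L1] = 43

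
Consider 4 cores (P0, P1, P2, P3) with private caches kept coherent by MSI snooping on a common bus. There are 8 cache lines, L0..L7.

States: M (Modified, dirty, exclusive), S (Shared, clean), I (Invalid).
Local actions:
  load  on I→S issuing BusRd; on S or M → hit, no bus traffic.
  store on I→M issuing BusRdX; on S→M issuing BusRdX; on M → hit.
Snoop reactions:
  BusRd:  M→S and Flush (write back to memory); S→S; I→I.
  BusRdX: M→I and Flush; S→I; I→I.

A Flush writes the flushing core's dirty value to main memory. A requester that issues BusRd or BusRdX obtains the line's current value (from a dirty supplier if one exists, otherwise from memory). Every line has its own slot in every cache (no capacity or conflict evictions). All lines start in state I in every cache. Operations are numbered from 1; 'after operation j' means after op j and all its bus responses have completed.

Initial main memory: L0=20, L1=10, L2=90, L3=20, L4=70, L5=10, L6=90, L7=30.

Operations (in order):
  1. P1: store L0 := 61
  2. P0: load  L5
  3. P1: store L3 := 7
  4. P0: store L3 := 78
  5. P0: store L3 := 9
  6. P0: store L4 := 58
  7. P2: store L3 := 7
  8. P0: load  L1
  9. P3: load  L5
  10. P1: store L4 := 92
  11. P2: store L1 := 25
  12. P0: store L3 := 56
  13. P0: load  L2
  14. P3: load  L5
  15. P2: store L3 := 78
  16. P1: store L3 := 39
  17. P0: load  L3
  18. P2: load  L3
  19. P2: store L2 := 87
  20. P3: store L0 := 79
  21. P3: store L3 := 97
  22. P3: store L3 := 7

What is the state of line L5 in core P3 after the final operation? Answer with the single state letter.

state = S

1. P1: store L0 := 61  bus=[BusRdX]  L0: P0=I P1=M P2=I P3=I  mem[L0]=20
2. P0: load  L5  bus=[BusRd]  L5: P0=S P1=I P2=I P3=I  mem[L5]=10
3. P1: store L3 := 7  bus=[BusRdX]  L3: P0=I P1=M P2=I P3=I  mem[L3]=20
4. P0: store L3 := 78  bus=[BusRdX,Flush]  L3: P0=M P1=I P2=I P3=I  mem[L3]=7
5. P0: store L3 := 9  bus=[-]  L3: P0=M P1=I P2=I P3=I  mem[L3]=7
6. P0: store L4 := 58  bus=[BusRdX]  L4: P0=M P1=I P2=I P3=I  mem[L4]=70
7. P2: store L3 := 7  bus=[BusRdX,Flush]  L3: P0=I P1=I P2=M P3=I  mem[L3]=9
8. P0: load  L1  bus=[BusRd]  L1: P0=S P1=I P2=I P3=I  mem[L1]=10
9. P3: load  L5  bus=[BusRd]  L5: P0=S P1=I P2=I P3=S  mem[L5]=10
10. P1: store L4 := 92  bus=[BusRdX,Flush]  L4: P0=I P1=M P2=I P3=I  mem[L4]=58
11. P2: store L1 := 25  bus=[BusRdX]  L1: P0=I P1=I P2=M P3=I  mem[L1]=10
12. P0: store L3 := 56  bus=[BusRdX,Flush]  L3: P0=M P1=I P2=I P3=I  mem[L3]=7
13. P0: load  L2  bus=[BusRd]  L2: P0=S P1=I P2=I P3=I  mem[L2]=90
14. P3: load  L5  bus=[-]  L5: P0=S P1=I P2=I P3=S  mem[L5]=10
15. P2: store L3 := 78  bus=[BusRdX,Flush]  L3: P0=I P1=I P2=M P3=I  mem[L3]=56
16. P1: store L3 := 39  bus=[BusRdX,Flush]  L3: P0=I P1=M P2=I P3=I  mem[L3]=78
17. P0: load  L3  bus=[BusRd,Flush]  L3: P0=S P1=S P2=I P3=I  mem[L3]=39
18. P2: load  L3  bus=[BusRd]  L3: P0=S P1=S P2=S P3=I  mem[L3]=39
19. P2: store L2 := 87  bus=[BusRdX]  L2: P0=I P1=I P2=M P3=I  mem[L2]=90
20. P3: store L0 := 79  bus=[BusRdX,Flush]  L0: P0=I P1=I P2=I P3=M  mem[L0]=61
21. P3: store L3 := 97  bus=[BusRdX]  L3: P0=I P1=I P2=I P3=M  mem[L3]=39
22. P3: store L3 := 7  bus=[-]  L3: P0=I P1=I P2=I P3=M  mem[L3]=39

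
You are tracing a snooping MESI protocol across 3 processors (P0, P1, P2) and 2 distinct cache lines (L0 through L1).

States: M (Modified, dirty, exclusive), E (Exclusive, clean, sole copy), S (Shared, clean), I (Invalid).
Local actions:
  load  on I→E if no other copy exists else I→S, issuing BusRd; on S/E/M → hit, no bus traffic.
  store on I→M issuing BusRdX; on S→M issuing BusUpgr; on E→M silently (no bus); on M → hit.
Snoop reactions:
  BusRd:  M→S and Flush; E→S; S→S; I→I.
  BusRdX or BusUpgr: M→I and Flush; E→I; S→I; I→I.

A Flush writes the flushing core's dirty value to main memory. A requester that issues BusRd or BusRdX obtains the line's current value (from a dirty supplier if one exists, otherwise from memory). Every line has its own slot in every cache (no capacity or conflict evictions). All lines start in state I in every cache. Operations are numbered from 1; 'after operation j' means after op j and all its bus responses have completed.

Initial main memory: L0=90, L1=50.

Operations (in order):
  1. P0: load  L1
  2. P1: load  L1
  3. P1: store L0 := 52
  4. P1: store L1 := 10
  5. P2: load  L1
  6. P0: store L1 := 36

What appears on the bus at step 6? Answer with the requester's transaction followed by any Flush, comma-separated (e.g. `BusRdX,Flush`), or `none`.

step 1: P0: load  L1  ⟶  EII  (L1)  txn=BusRd  M[L1]=50
step 2: P1: load  L1  ⟶  SSI  (L1)  txn=BusRd  M[L1]=50
step 3: P1: store L0 := 52  ⟶  IMI  (L0)  txn=BusRdX  M[L0]=90
step 4: P1: store L1 := 10  ⟶  IMI  (L1)  txn=BusUpgr  M[L1]=50
step 5: P2: load  L1  ⟶  ISS  (L1)  txn=BusRd+Flush  M[L1]=10
step 6: P0: store L1 := 36  ⟶  MII  (L1)  txn=BusRdX  M[L1]=10

bus = BusRdX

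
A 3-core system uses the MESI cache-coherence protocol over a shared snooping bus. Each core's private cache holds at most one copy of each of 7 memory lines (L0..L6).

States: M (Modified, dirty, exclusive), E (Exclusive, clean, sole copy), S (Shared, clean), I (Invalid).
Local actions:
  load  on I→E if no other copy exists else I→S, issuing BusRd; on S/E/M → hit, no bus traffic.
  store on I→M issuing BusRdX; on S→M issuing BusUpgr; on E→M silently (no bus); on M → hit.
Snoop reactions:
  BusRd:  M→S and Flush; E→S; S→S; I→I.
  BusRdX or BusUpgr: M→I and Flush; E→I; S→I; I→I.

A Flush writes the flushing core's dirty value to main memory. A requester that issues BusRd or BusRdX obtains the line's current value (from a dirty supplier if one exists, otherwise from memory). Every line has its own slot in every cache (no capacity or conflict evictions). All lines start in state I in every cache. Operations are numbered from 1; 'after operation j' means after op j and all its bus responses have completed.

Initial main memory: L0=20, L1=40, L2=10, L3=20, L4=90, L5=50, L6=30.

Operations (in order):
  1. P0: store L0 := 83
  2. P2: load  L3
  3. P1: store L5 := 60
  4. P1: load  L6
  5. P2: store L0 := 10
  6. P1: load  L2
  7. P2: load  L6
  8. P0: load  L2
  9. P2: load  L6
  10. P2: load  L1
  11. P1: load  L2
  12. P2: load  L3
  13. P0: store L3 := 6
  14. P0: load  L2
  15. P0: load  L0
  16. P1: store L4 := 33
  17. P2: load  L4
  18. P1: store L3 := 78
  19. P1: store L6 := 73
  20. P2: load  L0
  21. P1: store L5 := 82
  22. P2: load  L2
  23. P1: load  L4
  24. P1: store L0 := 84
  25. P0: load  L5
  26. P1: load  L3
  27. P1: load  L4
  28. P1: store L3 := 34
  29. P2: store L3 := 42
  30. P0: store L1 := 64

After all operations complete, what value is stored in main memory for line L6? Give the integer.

[1] P0: store L0 := 83 | P0:M(83), P1:I, P2:I | bus: BusRdX
[2] P2: load  L3 | P0:I, P1:I, P2:E(20) | bus: BusRd
[3] P1: store L5 := 60 | P0:I, P1:M(60), P2:I | bus: BusRdX
[4] P1: load  L6 | P0:I, P1:E(30), P2:I | bus: BusRd
[5] P2: store L0 := 10 | P0:I, P1:I, P2:M(10) | bus: BusRdX,Flush
[6] P1: load  L2 | P0:I, P1:E(10), P2:I | bus: BusRd
[7] P2: load  L6 | P0:I, P1:S(30), P2:S(30) | bus: BusRd
[8] P0: load  L2 | P0:S(10), P1:S(10), P2:I | bus: BusRd
[9] P2: load  L6 | P0:I, P1:S(30), P2:S(30) | bus: none
[10] P2: load  L1 | P0:I, P1:I, P2:E(40) | bus: BusRd
[11] P1: load  L2 | P0:S(10), P1:S(10), P2:I | bus: none
[12] P2: load  L3 | P0:I, P1:I, P2:E(20) | bus: none
[13] P0: store L3 := 6 | P0:M(6), P1:I, P2:I | bus: BusRdX
[14] P0: load  L2 | P0:S(10), P1:S(10), P2:I | bus: none
[15] P0: load  L0 | P0:S(10), P1:I, P2:S(10) | bus: BusRd,Flush
[16] P1: store L4 := 33 | P0:I, P1:M(33), P2:I | bus: BusRdX
[17] P2: load  L4 | P0:I, P1:S(33), P2:S(33) | bus: BusRd,Flush
[18] P1: store L3 := 78 | P0:I, P1:M(78), P2:I | bus: BusRdX,Flush
[19] P1: store L6 := 73 | P0:I, P1:M(73), P2:I | bus: BusUpgr
[20] P2: load  L0 | P0:S(10), P1:I, P2:S(10) | bus: none
[21] P1: store L5 := 82 | P0:I, P1:M(82), P2:I | bus: none
[22] P2: load  L2 | P0:S(10), P1:S(10), P2:S(10) | bus: BusRd
[23] P1: load  L4 | P0:I, P1:S(33), P2:S(33) | bus: none
[24] P1: store L0 := 84 | P0:I, P1:M(84), P2:I | bus: BusRdX
[25] P0: load  L5 | P0:S(82), P1:S(82), P2:I | bus: BusRd,Flush
[26] P1: load  L3 | P0:I, P1:M(78), P2:I | bus: none
[27] P1: load  L4 | P0:I, P1:S(33), P2:S(33) | bus: none
[28] P1: store L3 := 34 | P0:I, P1:M(34), P2:I | bus: none
[29] P2: store L3 := 42 | P0:I, P1:I, P2:M(42) | bus: BusRdX,Flush
[30] P0: store L1 := 64 | P0:M(64), P1:I, P2:I | bus: BusRdX

memory[L6] = 30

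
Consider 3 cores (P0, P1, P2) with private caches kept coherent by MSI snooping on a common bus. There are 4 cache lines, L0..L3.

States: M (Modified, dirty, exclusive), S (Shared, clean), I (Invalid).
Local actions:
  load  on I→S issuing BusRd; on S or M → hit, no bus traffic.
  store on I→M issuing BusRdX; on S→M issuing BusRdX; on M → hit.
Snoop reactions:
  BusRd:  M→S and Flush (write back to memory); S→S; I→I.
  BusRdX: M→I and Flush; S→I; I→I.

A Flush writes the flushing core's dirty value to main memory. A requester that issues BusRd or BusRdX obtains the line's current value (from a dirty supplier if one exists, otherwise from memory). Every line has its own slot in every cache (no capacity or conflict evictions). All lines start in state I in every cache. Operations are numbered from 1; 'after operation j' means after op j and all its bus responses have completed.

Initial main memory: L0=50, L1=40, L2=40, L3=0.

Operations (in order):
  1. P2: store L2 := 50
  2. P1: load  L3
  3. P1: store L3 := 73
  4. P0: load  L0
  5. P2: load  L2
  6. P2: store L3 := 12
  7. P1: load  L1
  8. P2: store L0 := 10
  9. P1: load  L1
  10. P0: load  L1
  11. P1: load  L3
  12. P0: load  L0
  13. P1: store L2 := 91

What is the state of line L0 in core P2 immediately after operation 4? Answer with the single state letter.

step 1: P2: store L2 := 50  ⟶  IIM  (L2)  txn=BusRdX  M[L2]=40
step 2: P1: load  L3  ⟶  ISI  (L3)  txn=BusRd  M[L3]=0
step 3: P1: store L3 := 73  ⟶  IMI  (L3)  txn=BusRdX  M[L3]=0
step 4: P0: load  L0  ⟶  SII  (L0)  txn=BusRd  M[L0]=50
step 5: P2: load  L2  ⟶  IIM  (L2)  txn=∅  M[L2]=40
step 6: P2: store L3 := 12  ⟶  IIM  (L3)  txn=BusRdX+Flush  M[L3]=73
step 7: P1: load  L1  ⟶  ISI  (L1)  txn=BusRd  M[L1]=40
step 8: P2: store L0 := 10  ⟶  IIM  (L0)  txn=BusRdX  M[L0]=50
step 9: P1: load  L1  ⟶  ISI  (L1)  txn=∅  M[L1]=40
step 10: P0: load  L1  ⟶  SSI  (L1)  txn=BusRd  M[L1]=40
step 11: P1: load  L3  ⟶  ISS  (L3)  txn=BusRd+Flush  M[L3]=12
step 12: P0: load  L0  ⟶  SIS  (L0)  txn=BusRd+Flush  M[L0]=10
step 13: P1: store L2 := 91  ⟶  IMI  (L2)  txn=BusRdX+Flush  M[L2]=50

state = I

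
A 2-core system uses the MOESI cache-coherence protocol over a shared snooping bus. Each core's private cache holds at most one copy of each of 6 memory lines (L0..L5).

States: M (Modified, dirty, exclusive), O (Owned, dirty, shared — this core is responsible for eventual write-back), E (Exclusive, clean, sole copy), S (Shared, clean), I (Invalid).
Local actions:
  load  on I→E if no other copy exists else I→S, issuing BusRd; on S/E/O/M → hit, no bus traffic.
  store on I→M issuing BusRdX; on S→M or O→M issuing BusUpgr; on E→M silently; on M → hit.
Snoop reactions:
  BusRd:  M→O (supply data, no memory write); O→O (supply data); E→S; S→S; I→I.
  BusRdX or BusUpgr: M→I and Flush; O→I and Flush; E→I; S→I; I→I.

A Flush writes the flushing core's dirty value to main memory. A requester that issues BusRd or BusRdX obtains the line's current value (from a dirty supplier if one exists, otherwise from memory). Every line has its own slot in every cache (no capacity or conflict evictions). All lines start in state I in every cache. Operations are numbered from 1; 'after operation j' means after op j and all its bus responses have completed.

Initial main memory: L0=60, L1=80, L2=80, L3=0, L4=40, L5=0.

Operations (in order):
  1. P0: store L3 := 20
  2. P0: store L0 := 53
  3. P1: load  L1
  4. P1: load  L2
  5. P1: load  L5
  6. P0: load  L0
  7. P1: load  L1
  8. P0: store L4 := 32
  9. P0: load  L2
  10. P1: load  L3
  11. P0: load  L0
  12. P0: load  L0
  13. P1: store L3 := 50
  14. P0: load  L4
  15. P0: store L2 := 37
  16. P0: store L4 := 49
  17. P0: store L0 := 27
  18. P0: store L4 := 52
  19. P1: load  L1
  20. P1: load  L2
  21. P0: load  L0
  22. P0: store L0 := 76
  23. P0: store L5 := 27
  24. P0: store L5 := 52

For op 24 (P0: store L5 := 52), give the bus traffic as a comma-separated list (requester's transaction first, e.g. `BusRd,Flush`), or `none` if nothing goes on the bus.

bus = none

step 1: P0: store L3 := 20  ⟶  MI  (L3)  txn=BusRdX  M[L3]=0
step 2: P0: store L0 := 53  ⟶  MI  (L0)  txn=BusRdX  M[L0]=60
step 3: P1: load  L1  ⟶  IE  (L1)  txn=BusRd  M[L1]=80
step 4: P1: load  L2  ⟶  IE  (L2)  txn=BusRd  M[L2]=80
step 5: P1: load  L5  ⟶  IE  (L5)  txn=BusRd  M[L5]=0
step 6: P0: load  L0  ⟶  MI  (L0)  txn=∅  M[L0]=60
step 7: P1: load  L1  ⟶  IE  (L1)  txn=∅  M[L1]=80
step 8: P0: store L4 := 32  ⟶  MI  (L4)  txn=BusRdX  M[L4]=40
step 9: P0: load  L2  ⟶  SS  (L2)  txn=BusRd  M[L2]=80
step 10: P1: load  L3  ⟶  OS  (L3)  txn=BusRd  M[L3]=0
step 11: P0: load  L0  ⟶  MI  (L0)  txn=∅  M[L0]=60
step 12: P0: load  L0  ⟶  MI  (L0)  txn=∅  M[L0]=60
step 13: P1: store L3 := 50  ⟶  IM  (L3)  txn=BusUpgr+Flush  M[L3]=20
step 14: P0: load  L4  ⟶  MI  (L4)  txn=∅  M[L4]=40
step 15: P0: store L2 := 37  ⟶  MI  (L2)  txn=BusUpgr  M[L2]=80
step 16: P0: store L4 := 49  ⟶  MI  (L4)  txn=∅  M[L4]=40
step 17: P0: store L0 := 27  ⟶  MI  (L0)  txn=∅  M[L0]=60
step 18: P0: store L4 := 52  ⟶  MI  (L4)  txn=∅  M[L4]=40
step 19: P1: load  L1  ⟶  IE  (L1)  txn=∅  M[L1]=80
step 20: P1: load  L2  ⟶  OS  (L2)  txn=BusRd  M[L2]=80
step 21: P0: load  L0  ⟶  MI  (L0)  txn=∅  M[L0]=60
step 22: P0: store L0 := 76  ⟶  MI  (L0)  txn=∅  M[L0]=60
step 23: P0: store L5 := 27  ⟶  MI  (L5)  txn=BusRdX  M[L5]=0
step 24: P0: store L5 := 52  ⟶  MI  (L5)  txn=∅  M[L5]=0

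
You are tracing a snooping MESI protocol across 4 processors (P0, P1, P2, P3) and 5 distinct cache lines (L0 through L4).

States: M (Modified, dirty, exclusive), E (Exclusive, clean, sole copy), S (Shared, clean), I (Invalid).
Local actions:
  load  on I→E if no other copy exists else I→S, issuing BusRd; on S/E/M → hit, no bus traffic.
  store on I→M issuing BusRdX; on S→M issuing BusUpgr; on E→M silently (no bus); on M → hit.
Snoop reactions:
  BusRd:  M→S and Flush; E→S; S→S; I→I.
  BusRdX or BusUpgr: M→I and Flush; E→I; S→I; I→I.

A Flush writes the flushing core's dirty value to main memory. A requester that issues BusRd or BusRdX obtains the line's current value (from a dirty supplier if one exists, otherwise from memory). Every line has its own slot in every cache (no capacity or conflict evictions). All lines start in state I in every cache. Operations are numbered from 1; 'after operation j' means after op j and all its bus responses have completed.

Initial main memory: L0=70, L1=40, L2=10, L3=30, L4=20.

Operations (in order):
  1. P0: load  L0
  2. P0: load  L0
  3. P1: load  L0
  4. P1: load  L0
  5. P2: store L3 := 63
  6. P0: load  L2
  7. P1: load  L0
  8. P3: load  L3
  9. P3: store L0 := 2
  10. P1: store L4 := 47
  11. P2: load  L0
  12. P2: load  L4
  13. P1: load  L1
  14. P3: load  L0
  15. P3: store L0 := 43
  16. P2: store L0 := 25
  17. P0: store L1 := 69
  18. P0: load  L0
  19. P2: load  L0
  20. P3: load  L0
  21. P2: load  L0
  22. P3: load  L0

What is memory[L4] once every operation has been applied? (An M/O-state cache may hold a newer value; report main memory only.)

[1] P0: load  L0 | P0:E(70), P1:I, P2:I, P3:I | bus: BusRd
[2] P0: load  L0 | P0:E(70), P1:I, P2:I, P3:I | bus: none
[3] P1: load  L0 | P0:S(70), P1:S(70), P2:I, P3:I | bus: BusRd
[4] P1: load  L0 | P0:S(70), P1:S(70), P2:I, P3:I | bus: none
[5] P2: store L3 := 63 | P0:I, P1:I, P2:M(63), P3:I | bus: BusRdX
[6] P0: load  L2 | P0:E(10), P1:I, P2:I, P3:I | bus: BusRd
[7] P1: load  L0 | P0:S(70), P1:S(70), P2:I, P3:I | bus: none
[8] P3: load  L3 | P0:I, P1:I, P2:S(63), P3:S(63) | bus: BusRd,Flush
[9] P3: store L0 := 2 | P0:I, P1:I, P2:I, P3:M(2) | bus: BusRdX
[10] P1: store L4 := 47 | P0:I, P1:M(47), P2:I, P3:I | bus: BusRdX
[11] P2: load  L0 | P0:I, P1:I, P2:S(2), P3:S(2) | bus: BusRd,Flush
[12] P2: load  L4 | P0:I, P1:S(47), P2:S(47), P3:I | bus: BusRd,Flush
[13] P1: load  L1 | P0:I, P1:E(40), P2:I, P3:I | bus: BusRd
[14] P3: load  L0 | P0:I, P1:I, P2:S(2), P3:S(2) | bus: none
[15] P3: store L0 := 43 | P0:I, P1:I, P2:I, P3:M(43) | bus: BusUpgr
[16] P2: store L0 := 25 | P0:I, P1:I, P2:M(25), P3:I | bus: BusRdX,Flush
[17] P0: store L1 := 69 | P0:M(69), P1:I, P2:I, P3:I | bus: BusRdX
[18] P0: load  L0 | P0:S(25), P1:I, P2:S(25), P3:I | bus: BusRd,Flush
[19] P2: load  L0 | P0:S(25), P1:I, P2:S(25), P3:I | bus: none
[20] P3: load  L0 | P0:S(25), P1:I, P2:S(25), P3:S(25) | bus: BusRd
[21] P2: load  L0 | P0:S(25), P1:I, P2:S(25), P3:S(25) | bus: none
[22] P3: load  L0 | P0:S(25), P1:I, P2:S(25), P3:S(25) | bus: none

memory[L4] = 47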